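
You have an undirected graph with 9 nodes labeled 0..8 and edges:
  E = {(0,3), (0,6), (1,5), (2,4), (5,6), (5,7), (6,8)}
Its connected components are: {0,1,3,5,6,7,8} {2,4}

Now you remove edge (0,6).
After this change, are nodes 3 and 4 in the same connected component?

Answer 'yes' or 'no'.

Answer: no

Derivation:
Initial components: {0,1,3,5,6,7,8} {2,4}
Removing edge (0,6): it was a bridge — component count 2 -> 3.
New components: {0,3} {1,5,6,7,8} {2,4}
Are 3 and 4 in the same component? no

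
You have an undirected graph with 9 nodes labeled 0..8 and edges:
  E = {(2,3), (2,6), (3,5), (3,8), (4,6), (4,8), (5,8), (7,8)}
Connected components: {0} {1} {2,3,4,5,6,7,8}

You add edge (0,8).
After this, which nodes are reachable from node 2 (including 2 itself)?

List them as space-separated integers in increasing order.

Answer: 0 2 3 4 5 6 7 8

Derivation:
Before: nodes reachable from 2: {2,3,4,5,6,7,8}
Adding (0,8): merges 2's component with another. Reachability grows.
After: nodes reachable from 2: {0,2,3,4,5,6,7,8}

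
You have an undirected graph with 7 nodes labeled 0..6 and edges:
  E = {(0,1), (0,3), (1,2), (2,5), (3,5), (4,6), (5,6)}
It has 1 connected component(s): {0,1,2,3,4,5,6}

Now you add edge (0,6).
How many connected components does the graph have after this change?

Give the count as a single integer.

Answer: 1

Derivation:
Initial component count: 1
Add (0,6): endpoints already in same component. Count unchanged: 1.
New component count: 1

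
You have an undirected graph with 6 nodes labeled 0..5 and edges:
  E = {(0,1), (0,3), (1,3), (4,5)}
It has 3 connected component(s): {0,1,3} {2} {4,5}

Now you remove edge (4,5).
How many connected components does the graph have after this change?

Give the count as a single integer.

Initial component count: 3
Remove (4,5): it was a bridge. Count increases: 3 -> 4.
  After removal, components: {0,1,3} {2} {4} {5}
New component count: 4

Answer: 4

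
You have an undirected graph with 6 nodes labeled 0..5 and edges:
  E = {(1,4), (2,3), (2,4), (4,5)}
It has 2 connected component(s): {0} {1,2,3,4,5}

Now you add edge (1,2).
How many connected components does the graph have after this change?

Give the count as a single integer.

Initial component count: 2
Add (1,2): endpoints already in same component. Count unchanged: 2.
New component count: 2

Answer: 2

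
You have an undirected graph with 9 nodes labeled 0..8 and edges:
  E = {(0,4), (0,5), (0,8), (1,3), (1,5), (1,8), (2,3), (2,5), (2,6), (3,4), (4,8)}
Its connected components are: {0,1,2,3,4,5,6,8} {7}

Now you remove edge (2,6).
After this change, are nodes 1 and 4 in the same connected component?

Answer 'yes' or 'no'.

Answer: yes

Derivation:
Initial components: {0,1,2,3,4,5,6,8} {7}
Removing edge (2,6): it was a bridge — component count 2 -> 3.
New components: {0,1,2,3,4,5,8} {6} {7}
Are 1 and 4 in the same component? yes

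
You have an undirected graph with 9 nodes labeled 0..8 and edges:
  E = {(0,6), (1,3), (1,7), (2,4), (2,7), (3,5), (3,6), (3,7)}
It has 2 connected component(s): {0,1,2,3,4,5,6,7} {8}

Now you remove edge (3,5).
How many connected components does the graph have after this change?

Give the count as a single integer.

Initial component count: 2
Remove (3,5): it was a bridge. Count increases: 2 -> 3.
  After removal, components: {0,1,2,3,4,6,7} {5} {8}
New component count: 3

Answer: 3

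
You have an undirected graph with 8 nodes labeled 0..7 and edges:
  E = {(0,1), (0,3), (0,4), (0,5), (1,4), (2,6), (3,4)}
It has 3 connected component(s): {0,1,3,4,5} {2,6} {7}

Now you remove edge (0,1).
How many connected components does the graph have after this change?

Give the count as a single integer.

Initial component count: 3
Remove (0,1): not a bridge. Count unchanged: 3.
  After removal, components: {0,1,3,4,5} {2,6} {7}
New component count: 3

Answer: 3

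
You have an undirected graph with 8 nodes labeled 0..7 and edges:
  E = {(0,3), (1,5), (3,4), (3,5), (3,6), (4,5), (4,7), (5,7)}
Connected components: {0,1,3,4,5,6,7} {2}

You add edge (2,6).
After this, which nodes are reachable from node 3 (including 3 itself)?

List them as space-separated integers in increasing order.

Answer: 0 1 2 3 4 5 6 7

Derivation:
Before: nodes reachable from 3: {0,1,3,4,5,6,7}
Adding (2,6): merges 3's component with another. Reachability grows.
After: nodes reachable from 3: {0,1,2,3,4,5,6,7}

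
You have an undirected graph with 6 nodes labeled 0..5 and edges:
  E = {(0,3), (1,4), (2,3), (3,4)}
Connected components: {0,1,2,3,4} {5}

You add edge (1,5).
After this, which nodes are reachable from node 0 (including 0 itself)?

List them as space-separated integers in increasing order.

Before: nodes reachable from 0: {0,1,2,3,4}
Adding (1,5): merges 0's component with another. Reachability grows.
After: nodes reachable from 0: {0,1,2,3,4,5}

Answer: 0 1 2 3 4 5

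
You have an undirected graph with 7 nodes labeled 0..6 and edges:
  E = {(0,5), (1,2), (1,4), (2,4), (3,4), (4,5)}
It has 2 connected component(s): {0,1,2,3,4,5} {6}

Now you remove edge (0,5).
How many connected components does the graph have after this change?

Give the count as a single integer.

Answer: 3

Derivation:
Initial component count: 2
Remove (0,5): it was a bridge. Count increases: 2 -> 3.
  After removal, components: {0} {1,2,3,4,5} {6}
New component count: 3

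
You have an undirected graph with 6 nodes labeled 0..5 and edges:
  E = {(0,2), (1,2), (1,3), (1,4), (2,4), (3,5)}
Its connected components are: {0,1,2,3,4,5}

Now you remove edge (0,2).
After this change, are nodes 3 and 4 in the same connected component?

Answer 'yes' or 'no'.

Answer: yes

Derivation:
Initial components: {0,1,2,3,4,5}
Removing edge (0,2): it was a bridge — component count 1 -> 2.
New components: {0} {1,2,3,4,5}
Are 3 and 4 in the same component? yes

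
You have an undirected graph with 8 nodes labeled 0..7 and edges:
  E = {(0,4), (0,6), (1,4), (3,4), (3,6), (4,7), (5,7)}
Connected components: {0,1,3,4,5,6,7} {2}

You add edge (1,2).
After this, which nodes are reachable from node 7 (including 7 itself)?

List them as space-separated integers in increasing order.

Before: nodes reachable from 7: {0,1,3,4,5,6,7}
Adding (1,2): merges 7's component with another. Reachability grows.
After: nodes reachable from 7: {0,1,2,3,4,5,6,7}

Answer: 0 1 2 3 4 5 6 7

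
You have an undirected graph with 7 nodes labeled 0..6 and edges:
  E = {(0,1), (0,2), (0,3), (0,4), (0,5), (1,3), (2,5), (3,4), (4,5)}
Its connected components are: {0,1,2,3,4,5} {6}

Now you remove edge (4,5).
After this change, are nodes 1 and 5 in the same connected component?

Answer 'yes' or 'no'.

Answer: yes

Derivation:
Initial components: {0,1,2,3,4,5} {6}
Removing edge (4,5): not a bridge — component count unchanged at 2.
New components: {0,1,2,3,4,5} {6}
Are 1 and 5 in the same component? yes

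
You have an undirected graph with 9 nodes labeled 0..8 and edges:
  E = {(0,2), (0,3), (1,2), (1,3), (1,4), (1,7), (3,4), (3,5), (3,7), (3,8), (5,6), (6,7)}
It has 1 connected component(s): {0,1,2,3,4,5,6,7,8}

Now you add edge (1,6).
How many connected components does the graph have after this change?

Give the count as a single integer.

Answer: 1

Derivation:
Initial component count: 1
Add (1,6): endpoints already in same component. Count unchanged: 1.
New component count: 1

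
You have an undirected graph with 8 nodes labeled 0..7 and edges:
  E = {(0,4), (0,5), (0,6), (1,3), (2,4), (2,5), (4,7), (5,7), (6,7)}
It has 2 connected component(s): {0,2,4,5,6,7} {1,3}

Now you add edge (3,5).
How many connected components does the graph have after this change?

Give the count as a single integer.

Initial component count: 2
Add (3,5): merges two components. Count decreases: 2 -> 1.
New component count: 1

Answer: 1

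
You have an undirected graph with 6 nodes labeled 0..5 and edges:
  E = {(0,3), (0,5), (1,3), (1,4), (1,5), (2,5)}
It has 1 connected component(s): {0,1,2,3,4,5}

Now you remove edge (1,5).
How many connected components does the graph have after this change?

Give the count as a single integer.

Initial component count: 1
Remove (1,5): not a bridge. Count unchanged: 1.
  After removal, components: {0,1,2,3,4,5}
New component count: 1

Answer: 1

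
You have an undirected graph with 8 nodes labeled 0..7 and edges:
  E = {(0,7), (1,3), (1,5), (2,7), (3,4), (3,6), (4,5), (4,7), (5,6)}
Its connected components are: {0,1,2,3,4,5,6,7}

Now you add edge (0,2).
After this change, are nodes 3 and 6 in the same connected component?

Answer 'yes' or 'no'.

Answer: yes

Derivation:
Initial components: {0,1,2,3,4,5,6,7}
Adding edge (0,2): both already in same component {0,1,2,3,4,5,6,7}. No change.
New components: {0,1,2,3,4,5,6,7}
Are 3 and 6 in the same component? yes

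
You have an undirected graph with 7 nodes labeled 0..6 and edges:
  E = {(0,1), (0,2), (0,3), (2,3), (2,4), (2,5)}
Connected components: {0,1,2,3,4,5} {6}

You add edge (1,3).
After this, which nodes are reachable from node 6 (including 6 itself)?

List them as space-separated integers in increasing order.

Answer: 6

Derivation:
Before: nodes reachable from 6: {6}
Adding (1,3): both endpoints already in same component. Reachability from 6 unchanged.
After: nodes reachable from 6: {6}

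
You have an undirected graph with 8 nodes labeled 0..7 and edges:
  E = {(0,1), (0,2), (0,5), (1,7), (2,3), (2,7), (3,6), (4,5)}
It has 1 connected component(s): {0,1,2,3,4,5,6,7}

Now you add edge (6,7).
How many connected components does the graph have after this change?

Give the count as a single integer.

Initial component count: 1
Add (6,7): endpoints already in same component. Count unchanged: 1.
New component count: 1

Answer: 1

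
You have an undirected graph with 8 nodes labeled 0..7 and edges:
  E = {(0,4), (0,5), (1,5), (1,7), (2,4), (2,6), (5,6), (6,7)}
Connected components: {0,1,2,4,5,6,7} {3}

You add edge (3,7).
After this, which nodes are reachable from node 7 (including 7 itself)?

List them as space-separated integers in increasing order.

Answer: 0 1 2 3 4 5 6 7

Derivation:
Before: nodes reachable from 7: {0,1,2,4,5,6,7}
Adding (3,7): merges 7's component with another. Reachability grows.
After: nodes reachable from 7: {0,1,2,3,4,5,6,7}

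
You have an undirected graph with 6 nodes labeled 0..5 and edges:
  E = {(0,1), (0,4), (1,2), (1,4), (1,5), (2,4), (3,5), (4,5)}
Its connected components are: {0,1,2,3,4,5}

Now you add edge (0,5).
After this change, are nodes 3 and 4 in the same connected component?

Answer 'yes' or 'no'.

Initial components: {0,1,2,3,4,5}
Adding edge (0,5): both already in same component {0,1,2,3,4,5}. No change.
New components: {0,1,2,3,4,5}
Are 3 and 4 in the same component? yes

Answer: yes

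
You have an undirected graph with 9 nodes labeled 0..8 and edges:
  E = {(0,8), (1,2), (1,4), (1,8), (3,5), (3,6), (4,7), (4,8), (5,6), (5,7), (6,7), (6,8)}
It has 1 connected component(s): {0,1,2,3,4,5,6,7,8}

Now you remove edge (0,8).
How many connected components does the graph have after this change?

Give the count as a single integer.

Initial component count: 1
Remove (0,8): it was a bridge. Count increases: 1 -> 2.
  After removal, components: {0} {1,2,3,4,5,6,7,8}
New component count: 2

Answer: 2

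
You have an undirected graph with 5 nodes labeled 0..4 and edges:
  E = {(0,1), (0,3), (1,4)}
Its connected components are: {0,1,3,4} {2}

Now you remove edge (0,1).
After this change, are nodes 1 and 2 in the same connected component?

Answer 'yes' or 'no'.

Answer: no

Derivation:
Initial components: {0,1,3,4} {2}
Removing edge (0,1): it was a bridge — component count 2 -> 3.
New components: {0,3} {1,4} {2}
Are 1 and 2 in the same component? no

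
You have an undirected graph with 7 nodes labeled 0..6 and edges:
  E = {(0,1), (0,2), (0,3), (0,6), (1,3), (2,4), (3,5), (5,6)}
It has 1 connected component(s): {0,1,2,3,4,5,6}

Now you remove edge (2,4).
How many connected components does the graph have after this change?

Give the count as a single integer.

Initial component count: 1
Remove (2,4): it was a bridge. Count increases: 1 -> 2.
  After removal, components: {0,1,2,3,5,6} {4}
New component count: 2

Answer: 2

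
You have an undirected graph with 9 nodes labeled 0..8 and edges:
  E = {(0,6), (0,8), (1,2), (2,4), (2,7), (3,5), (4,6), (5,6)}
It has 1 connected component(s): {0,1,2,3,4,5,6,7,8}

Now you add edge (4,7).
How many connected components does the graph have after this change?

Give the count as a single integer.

Answer: 1

Derivation:
Initial component count: 1
Add (4,7): endpoints already in same component. Count unchanged: 1.
New component count: 1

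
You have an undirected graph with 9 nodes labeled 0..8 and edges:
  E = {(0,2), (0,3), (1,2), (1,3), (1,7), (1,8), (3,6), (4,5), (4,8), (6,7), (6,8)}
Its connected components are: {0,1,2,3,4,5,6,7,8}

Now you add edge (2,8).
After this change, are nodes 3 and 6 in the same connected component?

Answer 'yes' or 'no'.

Answer: yes

Derivation:
Initial components: {0,1,2,3,4,5,6,7,8}
Adding edge (2,8): both already in same component {0,1,2,3,4,5,6,7,8}. No change.
New components: {0,1,2,3,4,5,6,7,8}
Are 3 and 6 in the same component? yes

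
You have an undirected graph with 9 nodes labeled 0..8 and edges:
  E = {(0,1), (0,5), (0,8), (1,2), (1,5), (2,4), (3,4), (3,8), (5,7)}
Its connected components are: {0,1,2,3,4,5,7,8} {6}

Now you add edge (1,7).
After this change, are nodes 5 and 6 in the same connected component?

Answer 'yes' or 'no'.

Initial components: {0,1,2,3,4,5,7,8} {6}
Adding edge (1,7): both already in same component {0,1,2,3,4,5,7,8}. No change.
New components: {0,1,2,3,4,5,7,8} {6}
Are 5 and 6 in the same component? no

Answer: no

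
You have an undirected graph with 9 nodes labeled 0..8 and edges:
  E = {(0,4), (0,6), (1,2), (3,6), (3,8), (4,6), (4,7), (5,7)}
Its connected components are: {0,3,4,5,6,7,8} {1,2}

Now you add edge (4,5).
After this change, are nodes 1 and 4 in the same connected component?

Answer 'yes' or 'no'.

Initial components: {0,3,4,5,6,7,8} {1,2}
Adding edge (4,5): both already in same component {0,3,4,5,6,7,8}. No change.
New components: {0,3,4,5,6,7,8} {1,2}
Are 1 and 4 in the same component? no

Answer: no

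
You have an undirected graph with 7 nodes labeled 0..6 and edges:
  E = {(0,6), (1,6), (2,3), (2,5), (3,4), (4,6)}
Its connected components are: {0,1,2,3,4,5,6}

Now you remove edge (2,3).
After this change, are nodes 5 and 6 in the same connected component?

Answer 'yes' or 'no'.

Initial components: {0,1,2,3,4,5,6}
Removing edge (2,3): it was a bridge — component count 1 -> 2.
New components: {0,1,3,4,6} {2,5}
Are 5 and 6 in the same component? no

Answer: no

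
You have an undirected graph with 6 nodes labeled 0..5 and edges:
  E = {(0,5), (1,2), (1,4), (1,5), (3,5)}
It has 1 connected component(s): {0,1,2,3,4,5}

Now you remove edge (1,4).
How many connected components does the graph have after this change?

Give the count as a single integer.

Answer: 2

Derivation:
Initial component count: 1
Remove (1,4): it was a bridge. Count increases: 1 -> 2.
  After removal, components: {0,1,2,3,5} {4}
New component count: 2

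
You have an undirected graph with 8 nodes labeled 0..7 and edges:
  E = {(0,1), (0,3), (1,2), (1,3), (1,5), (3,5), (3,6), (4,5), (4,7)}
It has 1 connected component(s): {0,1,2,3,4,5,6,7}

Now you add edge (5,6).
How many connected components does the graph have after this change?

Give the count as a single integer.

Initial component count: 1
Add (5,6): endpoints already in same component. Count unchanged: 1.
New component count: 1

Answer: 1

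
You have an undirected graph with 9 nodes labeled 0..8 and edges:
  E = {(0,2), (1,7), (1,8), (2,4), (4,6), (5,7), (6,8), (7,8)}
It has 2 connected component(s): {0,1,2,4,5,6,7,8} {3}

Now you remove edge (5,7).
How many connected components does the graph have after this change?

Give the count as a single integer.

Initial component count: 2
Remove (5,7): it was a bridge. Count increases: 2 -> 3.
  After removal, components: {0,1,2,4,6,7,8} {3} {5}
New component count: 3

Answer: 3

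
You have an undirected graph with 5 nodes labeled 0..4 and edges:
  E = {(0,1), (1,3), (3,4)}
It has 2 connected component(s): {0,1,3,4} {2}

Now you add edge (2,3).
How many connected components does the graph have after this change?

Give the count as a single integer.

Initial component count: 2
Add (2,3): merges two components. Count decreases: 2 -> 1.
New component count: 1

Answer: 1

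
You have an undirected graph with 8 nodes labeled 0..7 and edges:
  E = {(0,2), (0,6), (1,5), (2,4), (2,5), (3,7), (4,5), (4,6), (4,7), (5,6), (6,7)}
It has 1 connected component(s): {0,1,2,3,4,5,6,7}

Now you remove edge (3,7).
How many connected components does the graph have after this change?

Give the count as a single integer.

Answer: 2

Derivation:
Initial component count: 1
Remove (3,7): it was a bridge. Count increases: 1 -> 2.
  After removal, components: {0,1,2,4,5,6,7} {3}
New component count: 2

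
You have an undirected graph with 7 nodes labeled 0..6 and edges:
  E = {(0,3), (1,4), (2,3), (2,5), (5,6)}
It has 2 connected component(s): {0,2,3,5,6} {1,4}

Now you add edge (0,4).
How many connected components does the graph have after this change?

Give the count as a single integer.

Answer: 1

Derivation:
Initial component count: 2
Add (0,4): merges two components. Count decreases: 2 -> 1.
New component count: 1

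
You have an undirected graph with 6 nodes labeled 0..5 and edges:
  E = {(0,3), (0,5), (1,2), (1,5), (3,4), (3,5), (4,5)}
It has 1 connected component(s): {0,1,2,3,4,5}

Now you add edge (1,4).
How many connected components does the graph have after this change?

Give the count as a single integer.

Initial component count: 1
Add (1,4): endpoints already in same component. Count unchanged: 1.
New component count: 1

Answer: 1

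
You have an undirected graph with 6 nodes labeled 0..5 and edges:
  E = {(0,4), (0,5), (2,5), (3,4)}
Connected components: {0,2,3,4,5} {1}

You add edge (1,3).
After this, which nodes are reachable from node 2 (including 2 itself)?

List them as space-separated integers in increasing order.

Answer: 0 1 2 3 4 5

Derivation:
Before: nodes reachable from 2: {0,2,3,4,5}
Adding (1,3): merges 2's component with another. Reachability grows.
After: nodes reachable from 2: {0,1,2,3,4,5}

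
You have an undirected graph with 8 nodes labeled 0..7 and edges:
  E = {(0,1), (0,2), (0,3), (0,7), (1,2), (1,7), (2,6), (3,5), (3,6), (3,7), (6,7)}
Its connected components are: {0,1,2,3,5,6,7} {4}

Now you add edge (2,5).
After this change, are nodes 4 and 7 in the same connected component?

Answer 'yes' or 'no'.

Initial components: {0,1,2,3,5,6,7} {4}
Adding edge (2,5): both already in same component {0,1,2,3,5,6,7}. No change.
New components: {0,1,2,3,5,6,7} {4}
Are 4 and 7 in the same component? no

Answer: no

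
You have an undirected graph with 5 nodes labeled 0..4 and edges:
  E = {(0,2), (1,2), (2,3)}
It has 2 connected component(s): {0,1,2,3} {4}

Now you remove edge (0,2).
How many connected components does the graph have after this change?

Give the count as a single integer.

Initial component count: 2
Remove (0,2): it was a bridge. Count increases: 2 -> 3.
  After removal, components: {0} {1,2,3} {4}
New component count: 3

Answer: 3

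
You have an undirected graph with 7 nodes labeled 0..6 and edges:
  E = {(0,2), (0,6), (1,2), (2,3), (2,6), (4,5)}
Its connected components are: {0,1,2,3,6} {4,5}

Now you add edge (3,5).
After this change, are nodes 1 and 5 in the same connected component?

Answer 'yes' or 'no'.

Answer: yes

Derivation:
Initial components: {0,1,2,3,6} {4,5}
Adding edge (3,5): merges {0,1,2,3,6} and {4,5}.
New components: {0,1,2,3,4,5,6}
Are 1 and 5 in the same component? yes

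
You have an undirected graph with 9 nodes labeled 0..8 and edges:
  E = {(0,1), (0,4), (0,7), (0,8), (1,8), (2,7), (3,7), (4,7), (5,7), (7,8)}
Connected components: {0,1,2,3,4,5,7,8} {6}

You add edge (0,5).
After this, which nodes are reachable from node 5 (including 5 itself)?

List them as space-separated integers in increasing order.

Answer: 0 1 2 3 4 5 7 8

Derivation:
Before: nodes reachable from 5: {0,1,2,3,4,5,7,8}
Adding (0,5): both endpoints already in same component. Reachability from 5 unchanged.
After: nodes reachable from 5: {0,1,2,3,4,5,7,8}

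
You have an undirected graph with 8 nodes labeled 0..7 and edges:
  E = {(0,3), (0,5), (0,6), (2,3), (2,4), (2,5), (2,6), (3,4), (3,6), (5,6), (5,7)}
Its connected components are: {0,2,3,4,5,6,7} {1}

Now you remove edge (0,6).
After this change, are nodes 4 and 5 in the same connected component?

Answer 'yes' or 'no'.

Initial components: {0,2,3,4,5,6,7} {1}
Removing edge (0,6): not a bridge — component count unchanged at 2.
New components: {0,2,3,4,5,6,7} {1}
Are 4 and 5 in the same component? yes

Answer: yes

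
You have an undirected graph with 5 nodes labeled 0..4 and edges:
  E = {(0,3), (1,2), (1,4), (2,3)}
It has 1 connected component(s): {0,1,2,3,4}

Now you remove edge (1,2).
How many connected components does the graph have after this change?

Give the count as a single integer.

Answer: 2

Derivation:
Initial component count: 1
Remove (1,2): it was a bridge. Count increases: 1 -> 2.
  After removal, components: {0,2,3} {1,4}
New component count: 2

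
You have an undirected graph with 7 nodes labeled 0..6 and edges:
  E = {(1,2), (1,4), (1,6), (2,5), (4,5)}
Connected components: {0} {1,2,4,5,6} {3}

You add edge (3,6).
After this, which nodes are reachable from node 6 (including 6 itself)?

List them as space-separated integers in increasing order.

Before: nodes reachable from 6: {1,2,4,5,6}
Adding (3,6): merges 6's component with another. Reachability grows.
After: nodes reachable from 6: {1,2,3,4,5,6}

Answer: 1 2 3 4 5 6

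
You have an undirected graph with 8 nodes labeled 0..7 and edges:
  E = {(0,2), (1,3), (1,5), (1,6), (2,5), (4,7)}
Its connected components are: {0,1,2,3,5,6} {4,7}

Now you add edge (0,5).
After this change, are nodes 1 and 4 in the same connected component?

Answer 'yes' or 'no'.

Answer: no

Derivation:
Initial components: {0,1,2,3,5,6} {4,7}
Adding edge (0,5): both already in same component {0,1,2,3,5,6}. No change.
New components: {0,1,2,3,5,6} {4,7}
Are 1 and 4 in the same component? no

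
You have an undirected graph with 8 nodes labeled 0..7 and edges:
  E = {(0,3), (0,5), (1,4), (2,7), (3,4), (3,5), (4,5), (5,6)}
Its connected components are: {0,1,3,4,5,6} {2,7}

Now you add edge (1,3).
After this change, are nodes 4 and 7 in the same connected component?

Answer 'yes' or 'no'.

Initial components: {0,1,3,4,5,6} {2,7}
Adding edge (1,3): both already in same component {0,1,3,4,5,6}. No change.
New components: {0,1,3,4,5,6} {2,7}
Are 4 and 7 in the same component? no

Answer: no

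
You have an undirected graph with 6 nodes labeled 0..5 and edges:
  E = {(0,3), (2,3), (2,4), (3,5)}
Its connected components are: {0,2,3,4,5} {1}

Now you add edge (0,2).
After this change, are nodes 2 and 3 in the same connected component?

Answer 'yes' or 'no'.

Initial components: {0,2,3,4,5} {1}
Adding edge (0,2): both already in same component {0,2,3,4,5}. No change.
New components: {0,2,3,4,5} {1}
Are 2 and 3 in the same component? yes

Answer: yes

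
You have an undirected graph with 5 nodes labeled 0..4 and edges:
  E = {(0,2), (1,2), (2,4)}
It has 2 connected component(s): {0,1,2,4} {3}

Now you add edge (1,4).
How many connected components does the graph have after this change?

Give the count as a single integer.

Answer: 2

Derivation:
Initial component count: 2
Add (1,4): endpoints already in same component. Count unchanged: 2.
New component count: 2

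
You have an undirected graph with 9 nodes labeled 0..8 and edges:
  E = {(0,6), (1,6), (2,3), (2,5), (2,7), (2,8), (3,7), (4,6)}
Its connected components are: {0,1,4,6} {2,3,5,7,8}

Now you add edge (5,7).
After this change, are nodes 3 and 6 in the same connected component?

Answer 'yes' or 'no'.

Initial components: {0,1,4,6} {2,3,5,7,8}
Adding edge (5,7): both already in same component {2,3,5,7,8}. No change.
New components: {0,1,4,6} {2,3,5,7,8}
Are 3 and 6 in the same component? no

Answer: no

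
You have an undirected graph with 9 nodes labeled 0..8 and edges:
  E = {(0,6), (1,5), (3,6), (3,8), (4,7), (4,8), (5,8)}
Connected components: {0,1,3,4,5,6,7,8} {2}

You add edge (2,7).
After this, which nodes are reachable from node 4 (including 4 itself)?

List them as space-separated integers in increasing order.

Answer: 0 1 2 3 4 5 6 7 8

Derivation:
Before: nodes reachable from 4: {0,1,3,4,5,6,7,8}
Adding (2,7): merges 4's component with another. Reachability grows.
After: nodes reachable from 4: {0,1,2,3,4,5,6,7,8}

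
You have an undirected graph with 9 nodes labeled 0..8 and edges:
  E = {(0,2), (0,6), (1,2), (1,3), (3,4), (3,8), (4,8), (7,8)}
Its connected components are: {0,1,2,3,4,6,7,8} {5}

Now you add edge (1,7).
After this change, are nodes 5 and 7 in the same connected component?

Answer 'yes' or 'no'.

Initial components: {0,1,2,3,4,6,7,8} {5}
Adding edge (1,7): both already in same component {0,1,2,3,4,6,7,8}. No change.
New components: {0,1,2,3,4,6,7,8} {5}
Are 5 and 7 in the same component? no

Answer: no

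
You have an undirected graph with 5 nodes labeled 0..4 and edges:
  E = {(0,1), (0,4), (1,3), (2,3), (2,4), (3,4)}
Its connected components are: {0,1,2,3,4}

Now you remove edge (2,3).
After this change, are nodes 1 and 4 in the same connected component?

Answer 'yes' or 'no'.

Initial components: {0,1,2,3,4}
Removing edge (2,3): not a bridge — component count unchanged at 1.
New components: {0,1,2,3,4}
Are 1 and 4 in the same component? yes

Answer: yes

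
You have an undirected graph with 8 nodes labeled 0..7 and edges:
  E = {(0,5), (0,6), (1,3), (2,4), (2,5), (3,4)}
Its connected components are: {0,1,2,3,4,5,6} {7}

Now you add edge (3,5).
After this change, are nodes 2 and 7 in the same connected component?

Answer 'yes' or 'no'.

Answer: no

Derivation:
Initial components: {0,1,2,3,4,5,6} {7}
Adding edge (3,5): both already in same component {0,1,2,3,4,5,6}. No change.
New components: {0,1,2,3,4,5,6} {7}
Are 2 and 7 in the same component? no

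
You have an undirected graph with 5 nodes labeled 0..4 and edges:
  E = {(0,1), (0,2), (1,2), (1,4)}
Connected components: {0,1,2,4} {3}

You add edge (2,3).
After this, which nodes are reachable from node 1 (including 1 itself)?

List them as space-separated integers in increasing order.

Before: nodes reachable from 1: {0,1,2,4}
Adding (2,3): merges 1's component with another. Reachability grows.
After: nodes reachable from 1: {0,1,2,3,4}

Answer: 0 1 2 3 4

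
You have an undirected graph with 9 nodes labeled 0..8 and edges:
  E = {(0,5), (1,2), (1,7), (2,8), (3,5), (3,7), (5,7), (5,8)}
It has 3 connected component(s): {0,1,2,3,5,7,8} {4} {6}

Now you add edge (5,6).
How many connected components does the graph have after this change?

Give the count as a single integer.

Answer: 2

Derivation:
Initial component count: 3
Add (5,6): merges two components. Count decreases: 3 -> 2.
New component count: 2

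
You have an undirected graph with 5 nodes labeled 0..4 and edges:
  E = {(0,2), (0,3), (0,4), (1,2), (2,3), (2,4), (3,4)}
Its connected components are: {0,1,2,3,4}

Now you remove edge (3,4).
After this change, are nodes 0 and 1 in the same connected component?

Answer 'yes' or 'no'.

Initial components: {0,1,2,3,4}
Removing edge (3,4): not a bridge — component count unchanged at 1.
New components: {0,1,2,3,4}
Are 0 and 1 in the same component? yes

Answer: yes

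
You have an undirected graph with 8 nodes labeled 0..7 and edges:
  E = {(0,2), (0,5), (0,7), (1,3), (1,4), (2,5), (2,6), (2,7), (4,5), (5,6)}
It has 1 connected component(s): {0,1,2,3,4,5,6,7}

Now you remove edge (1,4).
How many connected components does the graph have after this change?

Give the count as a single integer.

Initial component count: 1
Remove (1,4): it was a bridge. Count increases: 1 -> 2.
  After removal, components: {0,2,4,5,6,7} {1,3}
New component count: 2

Answer: 2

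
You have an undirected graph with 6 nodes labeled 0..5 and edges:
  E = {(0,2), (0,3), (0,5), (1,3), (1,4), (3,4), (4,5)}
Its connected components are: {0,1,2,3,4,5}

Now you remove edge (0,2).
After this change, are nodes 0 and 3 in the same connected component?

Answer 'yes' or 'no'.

Answer: yes

Derivation:
Initial components: {0,1,2,3,4,5}
Removing edge (0,2): it was a bridge — component count 1 -> 2.
New components: {0,1,3,4,5} {2}
Are 0 and 3 in the same component? yes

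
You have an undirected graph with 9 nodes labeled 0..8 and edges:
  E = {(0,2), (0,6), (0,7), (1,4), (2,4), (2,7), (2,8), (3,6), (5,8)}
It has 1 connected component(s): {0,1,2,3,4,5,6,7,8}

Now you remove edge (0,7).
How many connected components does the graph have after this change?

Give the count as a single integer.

Answer: 1

Derivation:
Initial component count: 1
Remove (0,7): not a bridge. Count unchanged: 1.
  After removal, components: {0,1,2,3,4,5,6,7,8}
New component count: 1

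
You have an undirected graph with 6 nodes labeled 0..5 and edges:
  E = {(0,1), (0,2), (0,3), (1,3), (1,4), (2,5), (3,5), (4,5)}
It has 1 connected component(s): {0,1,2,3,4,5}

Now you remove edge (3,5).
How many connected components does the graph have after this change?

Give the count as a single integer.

Initial component count: 1
Remove (3,5): not a bridge. Count unchanged: 1.
  After removal, components: {0,1,2,3,4,5}
New component count: 1

Answer: 1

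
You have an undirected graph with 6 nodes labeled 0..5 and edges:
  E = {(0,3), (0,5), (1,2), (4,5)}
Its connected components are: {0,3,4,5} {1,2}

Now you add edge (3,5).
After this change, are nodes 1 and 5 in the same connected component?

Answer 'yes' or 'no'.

Initial components: {0,3,4,5} {1,2}
Adding edge (3,5): both already in same component {0,3,4,5}. No change.
New components: {0,3,4,5} {1,2}
Are 1 and 5 in the same component? no

Answer: no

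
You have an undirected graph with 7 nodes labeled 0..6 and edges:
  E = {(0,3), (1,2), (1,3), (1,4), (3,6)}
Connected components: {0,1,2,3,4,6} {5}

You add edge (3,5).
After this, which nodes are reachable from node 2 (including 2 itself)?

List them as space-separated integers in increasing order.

Answer: 0 1 2 3 4 5 6

Derivation:
Before: nodes reachable from 2: {0,1,2,3,4,6}
Adding (3,5): merges 2's component with another. Reachability grows.
After: nodes reachable from 2: {0,1,2,3,4,5,6}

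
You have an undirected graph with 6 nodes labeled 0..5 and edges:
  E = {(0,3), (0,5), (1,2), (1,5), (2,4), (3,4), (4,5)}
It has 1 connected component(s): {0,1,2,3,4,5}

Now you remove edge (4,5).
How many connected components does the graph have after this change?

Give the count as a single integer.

Answer: 1

Derivation:
Initial component count: 1
Remove (4,5): not a bridge. Count unchanged: 1.
  After removal, components: {0,1,2,3,4,5}
New component count: 1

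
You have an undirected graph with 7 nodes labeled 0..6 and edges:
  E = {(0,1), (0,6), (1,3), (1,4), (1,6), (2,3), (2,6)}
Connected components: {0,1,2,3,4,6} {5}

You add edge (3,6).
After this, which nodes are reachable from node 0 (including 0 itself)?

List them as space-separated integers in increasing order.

Answer: 0 1 2 3 4 6

Derivation:
Before: nodes reachable from 0: {0,1,2,3,4,6}
Adding (3,6): both endpoints already in same component. Reachability from 0 unchanged.
After: nodes reachable from 0: {0,1,2,3,4,6}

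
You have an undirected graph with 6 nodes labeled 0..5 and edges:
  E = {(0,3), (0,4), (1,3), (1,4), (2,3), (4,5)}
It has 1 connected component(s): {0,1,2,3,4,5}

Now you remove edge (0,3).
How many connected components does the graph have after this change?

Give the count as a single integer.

Initial component count: 1
Remove (0,3): not a bridge. Count unchanged: 1.
  After removal, components: {0,1,2,3,4,5}
New component count: 1

Answer: 1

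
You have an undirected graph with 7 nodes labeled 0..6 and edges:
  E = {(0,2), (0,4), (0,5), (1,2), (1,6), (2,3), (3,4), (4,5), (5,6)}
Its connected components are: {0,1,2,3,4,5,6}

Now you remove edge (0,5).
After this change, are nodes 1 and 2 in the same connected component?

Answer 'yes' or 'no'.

Answer: yes

Derivation:
Initial components: {0,1,2,3,4,5,6}
Removing edge (0,5): not a bridge — component count unchanged at 1.
New components: {0,1,2,3,4,5,6}
Are 1 and 2 in the same component? yes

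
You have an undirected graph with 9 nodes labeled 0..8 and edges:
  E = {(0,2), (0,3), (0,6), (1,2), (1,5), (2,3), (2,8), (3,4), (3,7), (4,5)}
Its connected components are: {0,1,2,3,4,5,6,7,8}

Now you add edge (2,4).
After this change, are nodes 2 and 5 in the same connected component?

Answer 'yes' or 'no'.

Answer: yes

Derivation:
Initial components: {0,1,2,3,4,5,6,7,8}
Adding edge (2,4): both already in same component {0,1,2,3,4,5,6,7,8}. No change.
New components: {0,1,2,3,4,5,6,7,8}
Are 2 and 5 in the same component? yes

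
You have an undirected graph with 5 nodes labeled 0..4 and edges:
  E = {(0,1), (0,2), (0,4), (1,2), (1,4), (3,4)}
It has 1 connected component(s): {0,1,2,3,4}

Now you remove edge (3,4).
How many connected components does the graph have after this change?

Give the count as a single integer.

Answer: 2

Derivation:
Initial component count: 1
Remove (3,4): it was a bridge. Count increases: 1 -> 2.
  After removal, components: {0,1,2,4} {3}
New component count: 2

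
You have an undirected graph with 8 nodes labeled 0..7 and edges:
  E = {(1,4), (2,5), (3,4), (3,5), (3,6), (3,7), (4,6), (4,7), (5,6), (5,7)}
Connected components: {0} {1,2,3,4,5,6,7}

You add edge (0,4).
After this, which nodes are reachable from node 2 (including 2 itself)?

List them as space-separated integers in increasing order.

Before: nodes reachable from 2: {1,2,3,4,5,6,7}
Adding (0,4): merges 2's component with another. Reachability grows.
After: nodes reachable from 2: {0,1,2,3,4,5,6,7}

Answer: 0 1 2 3 4 5 6 7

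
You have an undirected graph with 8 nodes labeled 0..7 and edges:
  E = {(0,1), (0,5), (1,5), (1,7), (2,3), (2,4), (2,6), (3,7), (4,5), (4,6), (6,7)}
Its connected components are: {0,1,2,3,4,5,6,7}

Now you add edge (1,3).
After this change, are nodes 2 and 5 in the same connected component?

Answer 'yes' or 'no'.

Initial components: {0,1,2,3,4,5,6,7}
Adding edge (1,3): both already in same component {0,1,2,3,4,5,6,7}. No change.
New components: {0,1,2,3,4,5,6,7}
Are 2 and 5 in the same component? yes

Answer: yes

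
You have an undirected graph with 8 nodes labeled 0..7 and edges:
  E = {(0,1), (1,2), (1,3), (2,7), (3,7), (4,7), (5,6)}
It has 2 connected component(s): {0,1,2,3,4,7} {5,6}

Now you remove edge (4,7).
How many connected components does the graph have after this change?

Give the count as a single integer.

Answer: 3

Derivation:
Initial component count: 2
Remove (4,7): it was a bridge. Count increases: 2 -> 3.
  After removal, components: {0,1,2,3,7} {4} {5,6}
New component count: 3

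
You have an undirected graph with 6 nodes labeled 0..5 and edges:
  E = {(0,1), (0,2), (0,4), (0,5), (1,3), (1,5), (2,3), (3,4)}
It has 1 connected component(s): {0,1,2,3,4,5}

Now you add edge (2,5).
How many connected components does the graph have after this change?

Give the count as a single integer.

Answer: 1

Derivation:
Initial component count: 1
Add (2,5): endpoints already in same component. Count unchanged: 1.
New component count: 1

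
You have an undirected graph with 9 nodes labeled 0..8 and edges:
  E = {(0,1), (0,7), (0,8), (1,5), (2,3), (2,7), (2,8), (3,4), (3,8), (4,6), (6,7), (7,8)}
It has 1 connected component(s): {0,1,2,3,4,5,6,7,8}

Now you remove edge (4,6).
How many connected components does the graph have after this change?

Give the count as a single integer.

Initial component count: 1
Remove (4,6): not a bridge. Count unchanged: 1.
  After removal, components: {0,1,2,3,4,5,6,7,8}
New component count: 1

Answer: 1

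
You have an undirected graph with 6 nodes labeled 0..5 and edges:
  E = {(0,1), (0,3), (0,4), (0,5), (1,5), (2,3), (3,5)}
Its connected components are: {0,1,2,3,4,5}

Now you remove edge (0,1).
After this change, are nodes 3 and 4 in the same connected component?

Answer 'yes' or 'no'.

Answer: yes

Derivation:
Initial components: {0,1,2,3,4,5}
Removing edge (0,1): not a bridge — component count unchanged at 1.
New components: {0,1,2,3,4,5}
Are 3 and 4 in the same component? yes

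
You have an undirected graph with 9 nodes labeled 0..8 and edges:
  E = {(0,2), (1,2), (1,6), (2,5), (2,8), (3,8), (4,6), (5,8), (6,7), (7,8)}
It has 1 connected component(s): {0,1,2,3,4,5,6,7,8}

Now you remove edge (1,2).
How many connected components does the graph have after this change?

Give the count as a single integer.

Answer: 1

Derivation:
Initial component count: 1
Remove (1,2): not a bridge. Count unchanged: 1.
  After removal, components: {0,1,2,3,4,5,6,7,8}
New component count: 1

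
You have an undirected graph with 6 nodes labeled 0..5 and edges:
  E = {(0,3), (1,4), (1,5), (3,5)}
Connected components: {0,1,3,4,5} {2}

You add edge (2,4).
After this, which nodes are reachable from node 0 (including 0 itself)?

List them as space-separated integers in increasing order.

Before: nodes reachable from 0: {0,1,3,4,5}
Adding (2,4): merges 0's component with another. Reachability grows.
After: nodes reachable from 0: {0,1,2,3,4,5}

Answer: 0 1 2 3 4 5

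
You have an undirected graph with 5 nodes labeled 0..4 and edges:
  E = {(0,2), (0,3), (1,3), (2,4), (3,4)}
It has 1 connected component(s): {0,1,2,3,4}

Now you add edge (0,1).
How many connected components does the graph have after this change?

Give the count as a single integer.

Initial component count: 1
Add (0,1): endpoints already in same component. Count unchanged: 1.
New component count: 1

Answer: 1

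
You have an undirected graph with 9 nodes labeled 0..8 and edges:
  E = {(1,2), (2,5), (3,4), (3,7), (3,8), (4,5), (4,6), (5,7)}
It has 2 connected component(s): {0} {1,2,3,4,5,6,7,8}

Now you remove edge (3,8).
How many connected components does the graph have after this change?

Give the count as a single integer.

Initial component count: 2
Remove (3,8): it was a bridge. Count increases: 2 -> 3.
  After removal, components: {0} {1,2,3,4,5,6,7} {8}
New component count: 3

Answer: 3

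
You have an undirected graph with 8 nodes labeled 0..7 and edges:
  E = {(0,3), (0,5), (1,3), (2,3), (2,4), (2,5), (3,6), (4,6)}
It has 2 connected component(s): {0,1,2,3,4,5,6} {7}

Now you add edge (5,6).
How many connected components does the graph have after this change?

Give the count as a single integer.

Answer: 2

Derivation:
Initial component count: 2
Add (5,6): endpoints already in same component. Count unchanged: 2.
New component count: 2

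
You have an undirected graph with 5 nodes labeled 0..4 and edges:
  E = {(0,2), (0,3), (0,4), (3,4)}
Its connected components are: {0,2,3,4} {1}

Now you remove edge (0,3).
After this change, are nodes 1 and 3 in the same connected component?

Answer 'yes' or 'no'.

Initial components: {0,2,3,4} {1}
Removing edge (0,3): not a bridge — component count unchanged at 2.
New components: {0,2,3,4} {1}
Are 1 and 3 in the same component? no

Answer: no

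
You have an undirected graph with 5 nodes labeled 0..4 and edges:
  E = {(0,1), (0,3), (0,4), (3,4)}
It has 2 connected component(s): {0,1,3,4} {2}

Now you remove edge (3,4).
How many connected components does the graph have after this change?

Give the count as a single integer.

Answer: 2

Derivation:
Initial component count: 2
Remove (3,4): not a bridge. Count unchanged: 2.
  After removal, components: {0,1,3,4} {2}
New component count: 2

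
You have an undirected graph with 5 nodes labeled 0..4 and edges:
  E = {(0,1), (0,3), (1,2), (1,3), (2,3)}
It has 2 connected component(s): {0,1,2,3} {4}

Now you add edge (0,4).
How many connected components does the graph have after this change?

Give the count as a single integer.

Answer: 1

Derivation:
Initial component count: 2
Add (0,4): merges two components. Count decreases: 2 -> 1.
New component count: 1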